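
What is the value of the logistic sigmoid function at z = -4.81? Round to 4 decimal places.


Compute exp(4.8100) = 122.7316.
Sigmoid = 1 / (1 + 122.7316) = 1 / 123.7316 = 0.0081.

0.0081


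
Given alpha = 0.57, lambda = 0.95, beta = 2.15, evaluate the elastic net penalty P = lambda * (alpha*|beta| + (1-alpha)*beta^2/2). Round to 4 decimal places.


L1 component = 0.57 * |2.15| = 1.2255.
L2 component = 0.43 * 2.15^2 / 2 = 0.9938.
Penalty = 0.95 * (1.2255 + 0.9938) = 0.95 * 2.2193 = 2.1084.

2.1084


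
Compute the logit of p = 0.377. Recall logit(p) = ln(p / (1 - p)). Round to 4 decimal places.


The odds are p/(1-p) = 0.377 / 0.623 = 0.6051.
logit(p) = ln(0.6051) = -0.5023.

-0.5023


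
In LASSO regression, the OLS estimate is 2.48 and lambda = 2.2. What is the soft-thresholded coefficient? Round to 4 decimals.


Absolute value: |2.48| = 2.48.
Compare to lambda = 2.2.
Since |beta| > lambda, coefficient = sign(beta)*(|beta| - lambda) = 0.2800.

0.2800


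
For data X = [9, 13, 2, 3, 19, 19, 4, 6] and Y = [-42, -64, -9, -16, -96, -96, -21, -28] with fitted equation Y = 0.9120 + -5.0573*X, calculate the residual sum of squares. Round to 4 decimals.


For each point, residual = actual - predicted.
Residuals: [2.6037, 0.8329, 0.2026, -1.7401, -0.8233, -0.8233, -1.6828, 1.4318].
Sum of squared residuals = 16.7795.

16.7795


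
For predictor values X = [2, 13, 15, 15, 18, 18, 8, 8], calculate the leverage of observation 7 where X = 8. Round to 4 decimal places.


Mean of X: xbar = 12.1250.
SXX = 222.8750.
For X = 8: h = 1/8 + (8 - 12.1250)^2/222.8750 = 0.2013.

0.2013


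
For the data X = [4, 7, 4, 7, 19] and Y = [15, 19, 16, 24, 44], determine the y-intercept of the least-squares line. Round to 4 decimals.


Compute b1 = 1.8953 from the OLS formula.
With xbar = 8.2000 and ybar = 23.6000, the intercept is:
b0 = 23.6000 - 1.8953 * 8.2000 = 8.0581.

8.0581


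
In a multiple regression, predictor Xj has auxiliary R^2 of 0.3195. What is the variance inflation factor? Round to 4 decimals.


VIF = 1 / (1 - 0.3195).
= 1 / 0.6805 = 1.4695.

1.4695


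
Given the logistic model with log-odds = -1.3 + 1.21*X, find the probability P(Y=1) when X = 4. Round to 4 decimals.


Compute z = -1.3 + (1.21)(4) = 3.5400.
exp(-z) = 0.0290.
P = 1/(1 + 0.0290) = 0.9718.

0.9718


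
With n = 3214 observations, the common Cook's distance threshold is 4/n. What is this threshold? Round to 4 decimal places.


The threshold is 4/n.
4/3214 = 0.0012.

0.0012


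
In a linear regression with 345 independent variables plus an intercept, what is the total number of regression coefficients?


Including the intercept, the model has 345 predictor coefficients + 1 intercept.
Total = 346.

346


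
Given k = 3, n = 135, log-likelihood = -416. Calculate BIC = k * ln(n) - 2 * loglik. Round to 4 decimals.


k * ln(n) = 3 * ln(135) = 3 * 4.905275 = 14.715825.
-2 * loglik = -2 * (-416) = 832.
BIC = 14.715825 + 832 = 846.715825, which rounds to 846.7158.

846.7158


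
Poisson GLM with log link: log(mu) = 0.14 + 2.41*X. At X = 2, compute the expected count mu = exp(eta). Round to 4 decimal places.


eta = 0.14 + 2.41 * 2 = 4.9600.
mu = exp(4.9600) = 142.5938.

142.5938


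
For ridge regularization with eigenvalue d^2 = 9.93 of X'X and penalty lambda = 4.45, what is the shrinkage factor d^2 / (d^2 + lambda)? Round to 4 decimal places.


Compute the denominator: 9.93 + 4.45 = 14.3800.
Shrinkage factor = 9.93 / 14.3800 = 0.6905.

0.6905


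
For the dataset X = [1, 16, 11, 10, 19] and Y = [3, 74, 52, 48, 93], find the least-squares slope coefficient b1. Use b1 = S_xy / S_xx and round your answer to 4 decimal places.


The sample means are xbar = 11.4000 and ybar = 54.0000.
Compute S_xx = 189.2000 and S_xy = 928.0000.
Slope b1 = S_xy / S_xx = 928.0000 / 189.2000 = 4.9049.

4.9049


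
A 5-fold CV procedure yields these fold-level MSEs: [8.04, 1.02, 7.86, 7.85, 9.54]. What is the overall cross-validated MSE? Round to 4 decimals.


Add all fold MSEs: 34.3100.
Divide by k = 5: 34.3100/5 = 6.8620.

6.8620


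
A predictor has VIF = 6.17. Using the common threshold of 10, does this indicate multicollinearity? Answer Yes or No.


Compare VIF = 6.17 to the threshold of 10.
6.17 < 10, so the answer is No.

No


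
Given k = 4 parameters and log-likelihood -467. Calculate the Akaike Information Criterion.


Compute:
2k = 2*4 = 8.
-2*loglik = -2*(-467) = 934.
AIC = 8 + 934 = 942.

942


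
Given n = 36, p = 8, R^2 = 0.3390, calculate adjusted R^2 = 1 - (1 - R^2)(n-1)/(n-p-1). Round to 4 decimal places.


Adjusted R^2 = 1 - (1 - R^2) * (n-1)/(n-p-1).
(1 - R^2) = 0.6610.
(n-1)/(n-p-1) = 35/27.
(1 - R^2) * (n-1) = 0.6610 * 35 = 23.1350.
Divide by (n-p-1): 23.1350 / 27 = 0.8569.
Adj R^2 = 1 - 0.8569 = 0.1431.

0.1431


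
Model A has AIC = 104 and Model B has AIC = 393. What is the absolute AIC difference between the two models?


Absolute difference = |104 - 393| = 289.
The model with lower AIC (A) is preferred.

289


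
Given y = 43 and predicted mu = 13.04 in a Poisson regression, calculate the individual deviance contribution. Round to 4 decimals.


First: ln(43/13.04) = 1.193179.
Then: 43 * 1.193179 = 51.306697.
y - mu = 43 - 13.04 = 29.96.
D = 2(51.306697 - 29.96) = 42.693394, which rounds to 42.6934.

42.6934


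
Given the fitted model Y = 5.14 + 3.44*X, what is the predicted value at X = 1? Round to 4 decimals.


Predicted value:
Y = 5.14 + (3.44)(1) = 5.14 + 3.4400 = 8.5800.

8.5800


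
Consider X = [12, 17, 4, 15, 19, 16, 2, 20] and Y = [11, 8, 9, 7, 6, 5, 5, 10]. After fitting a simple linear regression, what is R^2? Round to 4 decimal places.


The fitted line is Y = 7.1124 + 0.0391*X.
SSres = 35.3917, SStot = 35.8750.
R^2 = 1 - SSres/SStot = 0.0135.

0.0135


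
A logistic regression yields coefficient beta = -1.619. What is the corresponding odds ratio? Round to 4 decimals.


Odds ratio = exp(beta) = exp(-1.619).
= 0.1981.

0.1981


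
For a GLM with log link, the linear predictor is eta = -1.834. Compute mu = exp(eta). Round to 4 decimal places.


Apply the inverse link:
mu = e^-1.834 = 0.1598.

0.1598


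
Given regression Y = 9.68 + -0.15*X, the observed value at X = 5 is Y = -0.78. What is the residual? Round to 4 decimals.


Predicted = 9.68 + -0.15 * 5 = 8.9300.
Residual = -0.78 - 8.9300 = -9.7100.

-9.7100


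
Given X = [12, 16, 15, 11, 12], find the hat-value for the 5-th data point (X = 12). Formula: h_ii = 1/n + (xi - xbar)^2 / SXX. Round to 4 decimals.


Compute xbar = 13.2000 with n = 5 observations.
SXX = 18.8000.
Leverage = 1/5 + (12 - 13.2000)^2/18.8000 = 0.2766.

0.2766


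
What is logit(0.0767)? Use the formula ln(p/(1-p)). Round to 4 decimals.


The odds are p/(1-p) = 0.0767 / 0.9233 = 0.0831.
logit(p) = ln(0.0831) = -2.4881.

-2.4881


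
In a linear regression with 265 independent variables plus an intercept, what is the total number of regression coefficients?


Including the intercept, the model has 265 predictor coefficients + 1 intercept.
Total = 266.

266


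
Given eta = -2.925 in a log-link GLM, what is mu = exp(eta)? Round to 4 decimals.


mu = exp(eta) = exp(-2.925).
= 0.0537.

0.0537


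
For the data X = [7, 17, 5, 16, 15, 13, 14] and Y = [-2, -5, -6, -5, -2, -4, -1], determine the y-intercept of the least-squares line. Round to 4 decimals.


First find the slope: b1 = 0.0447.
Means: xbar = 12.4286, ybar = -3.5714.
b0 = ybar - b1 * xbar = -3.5714 - 0.0447 * 12.4286 = -4.1275.

-4.1275


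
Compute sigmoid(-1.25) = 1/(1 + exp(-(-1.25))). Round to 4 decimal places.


First, exp(1.2500) = 3.4903.
Then sigma(z) = 1/(1 + 3.4903) = 0.2227.

0.2227


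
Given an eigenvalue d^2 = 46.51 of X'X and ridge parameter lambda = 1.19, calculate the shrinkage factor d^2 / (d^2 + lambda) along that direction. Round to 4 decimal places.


Compute the denominator: 46.51 + 1.19 = 47.7000.
Shrinkage factor = 46.51 / 47.7000 = 0.9751.

0.9751


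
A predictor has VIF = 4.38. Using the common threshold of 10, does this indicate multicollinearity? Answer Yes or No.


Compare VIF = 4.38 to the threshold of 10.
4.38 < 10, so the answer is No.

No


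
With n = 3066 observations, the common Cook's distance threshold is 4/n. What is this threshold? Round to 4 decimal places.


Using the rule of thumb:
Threshold = 4 / 3066 = 0.0013.

0.0013


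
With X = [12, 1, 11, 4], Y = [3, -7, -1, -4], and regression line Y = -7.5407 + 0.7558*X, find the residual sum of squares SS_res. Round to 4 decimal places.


Compute predicted values, then residuals = yi - yhat_i.
Residuals: [1.4711, -0.2151, -1.7731, 0.5175].
SSres = sum(residual^2) = 5.6221.

5.6221


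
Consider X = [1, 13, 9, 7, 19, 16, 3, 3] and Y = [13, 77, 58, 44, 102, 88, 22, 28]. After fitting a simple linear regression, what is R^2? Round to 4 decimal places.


After computing the OLS fit (b0=10.1599, b1=4.9397):
SSres = 46.7675, SStot = 7486.0000.
R^2 = 1 - 46.7675/7486.0000 = 0.9938.

0.9938


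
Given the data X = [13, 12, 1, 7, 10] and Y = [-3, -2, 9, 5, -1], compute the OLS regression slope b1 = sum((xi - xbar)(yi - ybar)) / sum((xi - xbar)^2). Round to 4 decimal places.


First compute the means: xbar = 8.6000, ybar = 1.6000.
Then S_xx = sum((xi - xbar)^2) = 93.2000.
S_xy = sum((xi - xbar)(yi - ybar)) = -97.8000.
b1 = S_xy / S_xx = -97.8000 / 93.2000 = -1.0494.

-1.0494


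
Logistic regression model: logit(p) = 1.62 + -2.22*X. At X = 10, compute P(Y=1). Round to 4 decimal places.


Linear predictor: z = 1.62 + -2.22 * 10 = -20.5800.
P = 1/(1 + exp(20.5800)) = 1/(1 + 866523684.2643) = 0.0000.

0.0000


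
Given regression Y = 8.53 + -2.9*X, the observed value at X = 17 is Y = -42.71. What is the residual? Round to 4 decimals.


Compute yhat = 8.53 + (-2.9)(17) = -40.7700.
Residual = actual - predicted = -42.71 - -40.7700 = -1.9400.

-1.9400


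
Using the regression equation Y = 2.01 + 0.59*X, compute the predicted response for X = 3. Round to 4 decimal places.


Substitute X = 3 into the equation:
Y = 2.01 + 0.59 * 3 = 2.01 + 1.7700 = 3.7800.

3.7800


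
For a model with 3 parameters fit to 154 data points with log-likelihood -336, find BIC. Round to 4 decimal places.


k * ln(n) = 3 * ln(154) = 3 * 5.036953 = 15.110859.
-2 * loglik = -2 * (-336) = 672.
BIC = 15.110859 + 672 = 687.110859, which rounds to 687.1109.

687.1109


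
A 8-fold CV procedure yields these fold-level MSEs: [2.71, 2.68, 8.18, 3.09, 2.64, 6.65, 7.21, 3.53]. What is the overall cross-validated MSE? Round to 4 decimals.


Add all fold MSEs: 36.6900.
Divide by k = 8: 36.6900/8 = 4.5863.

4.5863


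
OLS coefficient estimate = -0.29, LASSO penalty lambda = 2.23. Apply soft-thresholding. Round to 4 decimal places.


Check: |-0.29| = 0.29 vs lambda = 2.23.
Since |beta| <= lambda, the coefficient is set to 0.
Soft-thresholded coefficient = 0.0000.

0.0000


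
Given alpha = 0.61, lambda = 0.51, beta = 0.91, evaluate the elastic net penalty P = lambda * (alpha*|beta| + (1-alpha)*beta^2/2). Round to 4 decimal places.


L1 component = 0.61 * |0.91| = 0.5551.
L2 component = 0.39 * 0.91^2 / 2 = 0.1615.
Penalty = 0.51 * (0.5551 + 0.1615) = 0.51 * 0.7166 = 0.3655.

0.3655


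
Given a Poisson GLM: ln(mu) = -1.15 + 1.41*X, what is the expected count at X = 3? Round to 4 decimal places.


Linear predictor: eta = -1.15 + (1.41)(3) = 3.0800.
Expected count: mu = exp(3.0800) = 21.7584.

21.7584


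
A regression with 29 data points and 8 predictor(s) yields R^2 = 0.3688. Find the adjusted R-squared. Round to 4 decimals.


Using the formula:
(1 - 0.3688) = 0.6312.
Multiply by 28/20: 0.6312 * 28 = 17.6736, then 17.6736 / 20 = 0.8837.
Adj R^2 = 1 - 0.8837 = 0.1163.

0.1163


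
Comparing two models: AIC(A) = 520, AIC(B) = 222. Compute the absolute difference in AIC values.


Compute |520 - 222| = 298.
Model B has the smaller AIC.

298


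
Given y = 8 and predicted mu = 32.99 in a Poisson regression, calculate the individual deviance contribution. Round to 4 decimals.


y/mu = 8/32.99 = 0.242498 (approx.), and ln(8/32.99) = -1.416763.
y * ln(y/mu) = 8 * -1.416763 = -11.334104.
y - mu = -24.99.
D = 2 * (-11.334104 - -24.99) = 27.311792, which rounds to 27.3118.

27.3118


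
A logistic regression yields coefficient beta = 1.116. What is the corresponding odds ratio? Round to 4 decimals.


Odds ratio = exp(beta) = exp(1.116).
= 3.0526.

3.0526


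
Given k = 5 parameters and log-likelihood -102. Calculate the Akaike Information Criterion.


Compute:
2k = 2*5 = 10.
-2*loglik = -2*(-102) = 204.
AIC = 10 + 204 = 214.

214


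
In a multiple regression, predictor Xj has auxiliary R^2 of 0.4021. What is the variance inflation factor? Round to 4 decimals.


VIF = 1 / (1 - 0.4021).
= 1 / 0.5979 = 1.6725.

1.6725


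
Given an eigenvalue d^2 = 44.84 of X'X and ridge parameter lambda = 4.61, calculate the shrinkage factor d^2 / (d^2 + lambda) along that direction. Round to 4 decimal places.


d^2 + lambda = 44.84 + 4.61 = 49.4500.
Shrinkage factor = 44.84/49.4500 = 0.9068.

0.9068


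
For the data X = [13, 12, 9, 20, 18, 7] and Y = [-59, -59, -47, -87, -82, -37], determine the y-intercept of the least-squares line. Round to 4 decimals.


The slope is b1 = -3.8489.
Sample means are xbar = 13.1667 and ybar = -61.8333.
Intercept: b0 = -61.8333 - (-3.8489)(13.1667) = -11.1564.

-11.1564


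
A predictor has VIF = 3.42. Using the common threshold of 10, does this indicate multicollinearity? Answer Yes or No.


The threshold is 10.
VIF = 3.42 is < 10.
Multicollinearity indication: No.

No


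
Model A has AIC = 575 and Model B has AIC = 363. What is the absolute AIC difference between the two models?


Absolute difference = |575 - 363| = 212.
The model with lower AIC (B) is preferred.

212


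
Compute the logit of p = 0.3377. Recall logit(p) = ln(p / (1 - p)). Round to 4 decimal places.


The odds are p/(1-p) = 0.3377 / 0.6623 = 0.5099.
logit(p) = ln(0.5099) = -0.6736.

-0.6736


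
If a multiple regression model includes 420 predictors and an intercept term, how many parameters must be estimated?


Total coefficients = number of predictors + 1 (for the intercept).
= 420 + 1 = 421.

421


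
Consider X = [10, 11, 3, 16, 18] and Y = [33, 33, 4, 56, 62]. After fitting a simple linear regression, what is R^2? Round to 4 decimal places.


After computing the OLS fit (b0=-7.7347, b1=3.9082):
SSres = 9.6429, SStot = 2105.2000.
R^2 = 1 - 9.6429/2105.2000 = 0.9954.

0.9954


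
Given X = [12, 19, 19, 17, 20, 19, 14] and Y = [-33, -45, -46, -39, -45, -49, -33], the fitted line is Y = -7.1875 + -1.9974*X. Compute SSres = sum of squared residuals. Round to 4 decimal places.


Compute predicted values, then residuals = yi - yhat_i.
Residuals: [-1.8437, 0.1381, -0.8619, 2.1433, 2.1355, -3.8619, 2.1511].
SSres = sum(residual^2) = 32.8568.

32.8568


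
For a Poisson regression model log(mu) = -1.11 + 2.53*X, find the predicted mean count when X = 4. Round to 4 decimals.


eta = -1.11 + 2.53 * 4 = 9.0100.
mu = exp(9.0100) = 8184.5213.

8184.5213


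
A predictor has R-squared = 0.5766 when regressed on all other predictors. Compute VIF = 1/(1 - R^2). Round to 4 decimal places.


VIF = 1 / (1 - 0.5766).
= 1 / 0.4234 = 2.3618.

2.3618


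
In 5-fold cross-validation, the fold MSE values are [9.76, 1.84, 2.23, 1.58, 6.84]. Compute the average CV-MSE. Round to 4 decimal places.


Total MSE across folds = 22.2500.
CV-MSE = 22.2500/5 = 4.4500.

4.4500


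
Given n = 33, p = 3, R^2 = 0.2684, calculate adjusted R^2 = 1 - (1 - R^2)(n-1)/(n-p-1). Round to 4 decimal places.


Adjusted R^2 = 1 - (1 - R^2) * (n-1)/(n-p-1).
(1 - R^2) = 0.7316.
(n-1)/(n-p-1) = 32/29.
(1 - R^2) * (n-1) = 0.7316 * 32 = 23.4112.
Divide by (n-p-1): 23.4112 / 29 = 0.8073.
Adj R^2 = 1 - 0.8073 = 0.1927.

0.1927


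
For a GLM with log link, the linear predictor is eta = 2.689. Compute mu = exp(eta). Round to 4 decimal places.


The inverse log link gives:
mu = exp(2.689) = 14.7170.

14.7170


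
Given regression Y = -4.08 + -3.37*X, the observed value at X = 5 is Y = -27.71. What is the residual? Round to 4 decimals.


Predicted = -4.08 + -3.37 * 5 = -20.9300.
Residual = -27.71 - -20.9300 = -6.7800.

-6.7800


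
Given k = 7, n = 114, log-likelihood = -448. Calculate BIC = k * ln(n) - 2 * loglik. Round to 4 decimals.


k * ln(n) = 7 * ln(114) = 7 * 4.736198 = 33.153386.
-2 * loglik = -2 * (-448) = 896.
BIC = 33.153386 + 896 = 929.153386, which rounds to 929.1534.

929.1534


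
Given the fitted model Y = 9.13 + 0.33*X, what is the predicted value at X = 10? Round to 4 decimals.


Predicted value:
Y = 9.13 + (0.33)(10) = 9.13 + 3.3000 = 12.4300.

12.4300


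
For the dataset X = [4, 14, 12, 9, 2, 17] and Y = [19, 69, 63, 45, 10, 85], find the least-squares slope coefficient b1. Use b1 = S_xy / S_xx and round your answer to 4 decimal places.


Calculate xbar = 9.6667, ybar = 48.5000.
S_xx = 169.3333, S_xy = 855.0000.
Using b1 = S_xy / S_xx = 855.0000 / 169.3333, we get b1 = 5.0492.

5.0492


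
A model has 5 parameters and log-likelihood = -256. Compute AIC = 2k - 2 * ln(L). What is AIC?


AIC = 2*5 - 2*(-256).
= 10 + 512 = 522.

522


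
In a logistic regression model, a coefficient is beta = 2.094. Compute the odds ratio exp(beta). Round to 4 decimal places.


The odds ratio is computed as:
OR = e^(2.094) = 8.1173.

8.1173


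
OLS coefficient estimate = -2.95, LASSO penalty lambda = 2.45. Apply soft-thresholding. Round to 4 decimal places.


Check: |-2.95| = 2.95 vs lambda = 2.45.
Since |beta| > lambda, coefficient = sign(beta)*(|beta| - lambda) = -0.5000.
Soft-thresholded coefficient = -0.5000.

-0.5000


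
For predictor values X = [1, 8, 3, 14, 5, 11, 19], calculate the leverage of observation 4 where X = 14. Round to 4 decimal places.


n = 7, xbar = 8.7143.
SXX = sum((xi - xbar)^2) = 245.4286.
h = 1/7 + (14 - 8.7143)^2 / 245.4286 = 0.2567.

0.2567


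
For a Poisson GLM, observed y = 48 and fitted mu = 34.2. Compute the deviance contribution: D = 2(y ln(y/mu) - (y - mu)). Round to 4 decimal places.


First: ln(48/34.2) = 0.338975.
Then: 48 * 0.338975 = 16.270800.
y - mu = 48 - 34.2 = 13.8.
D = 2(16.270800 - 13.8) = 4.941600, which rounds to 4.9416.

4.9416


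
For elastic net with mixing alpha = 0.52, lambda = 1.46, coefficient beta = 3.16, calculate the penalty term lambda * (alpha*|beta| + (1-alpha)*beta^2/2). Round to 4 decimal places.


alpha * |beta| = 0.52 * 3.16 = 1.6432.
(1-alpha) * beta^2/2 = 0.48 * 9.9856/2 = 2.3965.
Total = 1.46 * (1.6432 + 2.3965) = 5.8980.

5.8980


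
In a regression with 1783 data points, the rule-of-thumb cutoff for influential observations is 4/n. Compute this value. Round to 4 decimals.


Using the rule of thumb:
Threshold = 4 / 1783 = 0.0022.

0.0022


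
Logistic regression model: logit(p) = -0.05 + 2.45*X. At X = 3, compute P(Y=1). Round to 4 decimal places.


z = -0.05 + 2.45 * 3 = 7.3000.
Sigmoid: P = 1 / (1 + exp(-7.3000)) = 0.9993.

0.9993


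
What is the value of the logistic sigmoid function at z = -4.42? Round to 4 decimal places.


First, exp(4.4200) = 83.0963.
Then sigma(z) = 1/(1 + 83.0963) = 0.0119.

0.0119


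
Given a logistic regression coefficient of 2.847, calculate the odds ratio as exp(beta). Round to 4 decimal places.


Odds ratio = exp(beta) = exp(2.847).
= 17.2360.

17.2360


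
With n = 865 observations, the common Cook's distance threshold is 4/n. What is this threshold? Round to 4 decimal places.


The threshold is 4/n.
4/865 = 0.0046.

0.0046


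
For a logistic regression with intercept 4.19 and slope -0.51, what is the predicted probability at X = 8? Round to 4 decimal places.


Compute z = 4.19 + (-0.51)(8) = 0.1100.
exp(-z) = 0.8958.
P = 1/(1 + 0.8958) = 0.5275.

0.5275


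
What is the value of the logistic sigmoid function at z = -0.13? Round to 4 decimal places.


Compute exp(0.1300) = 1.1388.
Sigmoid = 1 / (1 + 1.1388) = 1 / 2.1388 = 0.4675.

0.4675


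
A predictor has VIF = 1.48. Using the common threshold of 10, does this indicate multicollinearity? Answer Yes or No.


The threshold is 10.
VIF = 1.48 is < 10.
Multicollinearity indication: No.

No


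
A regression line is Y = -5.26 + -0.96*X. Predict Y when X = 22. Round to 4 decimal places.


Substitute X = 22 into the equation:
Y = -5.26 + -0.96 * 22 = -5.26 + -21.1200 = -26.3800.

-26.3800


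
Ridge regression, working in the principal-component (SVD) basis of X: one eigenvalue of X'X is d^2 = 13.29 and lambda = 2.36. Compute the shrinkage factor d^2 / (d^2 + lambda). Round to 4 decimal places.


d^2 + lambda = 13.29 + 2.36 = 15.6500.
Shrinkage factor = 13.29/15.6500 = 0.8492.

0.8492


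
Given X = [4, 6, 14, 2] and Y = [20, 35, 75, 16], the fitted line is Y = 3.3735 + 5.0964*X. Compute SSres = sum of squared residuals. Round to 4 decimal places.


Compute predicted values, then residuals = yi - yhat_i.
Residuals: [-3.7591, 1.0481, 0.2769, 2.4337].
SSres = sum(residual^2) = 21.2289.

21.2289


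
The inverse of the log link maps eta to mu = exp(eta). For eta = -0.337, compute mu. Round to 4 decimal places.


mu = exp(eta) = exp(-0.337).
= 0.7139.

0.7139


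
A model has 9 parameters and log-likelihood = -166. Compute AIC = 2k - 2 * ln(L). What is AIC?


AIC = 2*9 - 2*(-166).
= 18 + 332 = 350.

350


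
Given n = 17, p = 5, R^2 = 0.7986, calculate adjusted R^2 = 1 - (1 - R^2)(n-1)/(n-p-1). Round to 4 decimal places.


Plug in: Adj R^2 = 1 - (1 - 0.7986) * 16/11.
= 1 - 0.2014 * 16/11
= 1 - 3.2224 / 11
= 1 - 0.2929 = 0.7071.

0.7071


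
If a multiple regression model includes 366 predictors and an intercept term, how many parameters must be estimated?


Total coefficients = number of predictors + 1 (for the intercept).
= 366 + 1 = 367.

367


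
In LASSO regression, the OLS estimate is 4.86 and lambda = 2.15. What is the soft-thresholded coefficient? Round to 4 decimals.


Check: |4.86| = 4.86 vs lambda = 2.15.
Since |beta| > lambda, coefficient = sign(beta)*(|beta| - lambda) = 2.7100.
Soft-thresholded coefficient = 2.7100.

2.7100


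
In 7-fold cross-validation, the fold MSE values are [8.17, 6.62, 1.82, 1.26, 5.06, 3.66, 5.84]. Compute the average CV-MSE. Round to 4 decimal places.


Total MSE across folds = 32.4300.
CV-MSE = 32.4300/7 = 4.6329.

4.6329


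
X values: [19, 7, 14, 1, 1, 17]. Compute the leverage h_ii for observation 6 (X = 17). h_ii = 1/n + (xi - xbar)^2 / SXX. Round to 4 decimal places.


Compute xbar = 9.8333 with n = 6 observations.
SXX = 316.8333.
Leverage = 1/6 + (17 - 9.8333)^2/316.8333 = 0.3288.

0.3288


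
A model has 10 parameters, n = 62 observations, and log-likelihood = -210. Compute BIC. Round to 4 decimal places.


k * ln(n) = 10 * ln(62) = 10 * 4.127134 = 41.271340.
-2 * loglik = -2 * (-210) = 420.
BIC = 41.271340 + 420 = 461.271340, which rounds to 461.2713.

461.2713


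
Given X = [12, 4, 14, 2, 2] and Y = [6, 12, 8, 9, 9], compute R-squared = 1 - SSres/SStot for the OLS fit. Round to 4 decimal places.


The fitted line is Y = 10.3976 + -0.2349*X.
SSres = 11.4699, SStot = 18.8000.
R^2 = 1 - SSres/SStot = 0.3899.

0.3899


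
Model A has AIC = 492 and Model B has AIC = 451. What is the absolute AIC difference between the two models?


Compute |492 - 451| = 41.
Model B has the smaller AIC.

41


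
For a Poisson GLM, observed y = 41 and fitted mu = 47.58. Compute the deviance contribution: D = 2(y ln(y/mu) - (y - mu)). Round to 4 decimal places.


Compute y*ln(y/mu) = 41*ln(41/47.58) = 41*-0.148840 = -6.102440.
y - mu = -6.58.
D = 2*(-6.102440 - (-6.58)) = 0.955120, which rounds to 0.9551.

0.9551


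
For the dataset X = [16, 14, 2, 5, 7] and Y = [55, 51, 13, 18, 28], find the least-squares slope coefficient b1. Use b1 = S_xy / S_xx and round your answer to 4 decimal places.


The sample means are xbar = 8.8000 and ybar = 33.0000.
Compute S_xx = 142.8000 and S_xy = 454.0000.
Slope b1 = S_xy / S_xx = 454.0000 / 142.8000 = 3.1793.

3.1793


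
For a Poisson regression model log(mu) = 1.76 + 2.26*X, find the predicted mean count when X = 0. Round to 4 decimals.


Compute eta = 1.76 + 2.26 * 0 = 1.7600.
Apply inverse link: mu = e^1.7600 = 5.8124.

5.8124


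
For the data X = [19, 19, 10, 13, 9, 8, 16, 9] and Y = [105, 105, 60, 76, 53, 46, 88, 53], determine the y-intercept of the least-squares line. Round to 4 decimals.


Compute b1 = 5.1966 from the OLS formula.
With xbar = 12.8750 and ybar = 73.2500, the intercept is:
b0 = 73.2500 - 5.1966 * 12.8750 = 6.3438.

6.3438


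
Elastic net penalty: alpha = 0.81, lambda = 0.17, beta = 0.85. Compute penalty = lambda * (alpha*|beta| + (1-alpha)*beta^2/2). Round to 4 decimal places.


L1 component = 0.81 * |0.85| = 0.6885.
L2 component = 0.19 * 0.85^2 / 2 = 0.0686.
Penalty = 0.17 * (0.6885 + 0.0686) = 0.17 * 0.7571 = 0.1287.

0.1287


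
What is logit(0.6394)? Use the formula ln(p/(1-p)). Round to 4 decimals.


The odds are p/(1-p) = 0.6394 / 0.3606 = 1.7732.
logit(p) = ln(1.7732) = 0.5728.

0.5728


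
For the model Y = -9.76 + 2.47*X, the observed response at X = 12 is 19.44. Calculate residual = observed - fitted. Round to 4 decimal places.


Predicted = -9.76 + 2.47 * 12 = 19.8800.
Residual = 19.44 - 19.8800 = -0.4400.

-0.4400


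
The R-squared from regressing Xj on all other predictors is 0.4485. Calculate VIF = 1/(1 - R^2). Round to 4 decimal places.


Denominator: 1 - 0.4485 = 0.5515.
VIF = 1 / 0.5515 = 1.8132.

1.8132


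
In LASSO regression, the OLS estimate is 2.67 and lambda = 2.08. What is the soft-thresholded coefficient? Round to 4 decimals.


|beta_OLS| = 2.67.
lambda = 2.08.
Since |beta| > lambda, coefficient = sign(beta)*(|beta| - lambda) = 0.5900.
Result = 0.5900.

0.5900


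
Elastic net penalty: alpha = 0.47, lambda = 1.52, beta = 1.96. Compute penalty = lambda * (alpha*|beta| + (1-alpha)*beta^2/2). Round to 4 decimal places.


L1 component = 0.47 * |1.96| = 0.9212.
L2 component = 0.53 * 1.96^2 / 2 = 1.0180.
Penalty = 1.52 * (0.9212 + 1.0180) = 1.52 * 1.9392 = 2.9476.

2.9476


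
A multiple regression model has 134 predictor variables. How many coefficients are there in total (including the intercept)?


Total coefficients = number of predictors + 1 (for the intercept).
= 134 + 1 = 135.

135


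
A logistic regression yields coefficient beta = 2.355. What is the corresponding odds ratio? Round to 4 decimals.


The odds ratio is computed as:
OR = e^(2.355) = 10.5381.

10.5381


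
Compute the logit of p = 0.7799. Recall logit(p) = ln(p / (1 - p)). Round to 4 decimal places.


The odds are p/(1-p) = 0.7799 / 0.2201 = 3.5434.
logit(p) = ln(3.5434) = 1.2651.

1.2651


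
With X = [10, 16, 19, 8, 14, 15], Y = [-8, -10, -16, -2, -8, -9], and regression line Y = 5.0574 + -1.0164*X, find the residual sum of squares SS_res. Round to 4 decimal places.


Predicted values from Y = 5.0574 + -1.0164*X.
Residuals: [-2.8934, 1.2050, -1.7458, 1.0738, 1.1722, 1.1886].
SSres = 16.8115.

16.8115


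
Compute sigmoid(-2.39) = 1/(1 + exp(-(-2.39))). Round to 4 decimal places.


First, exp(2.3900) = 10.9135.
Then sigma(z) = 1/(1 + 10.9135) = 0.0839.

0.0839


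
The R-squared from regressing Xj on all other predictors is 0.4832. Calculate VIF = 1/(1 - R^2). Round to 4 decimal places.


Using VIF = 1/(1 - R^2_j):
1 - 0.4832 = 0.5168.
VIF = 1.9350.

1.9350


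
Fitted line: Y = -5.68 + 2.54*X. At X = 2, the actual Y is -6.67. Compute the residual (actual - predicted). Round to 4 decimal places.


Predicted = -5.68 + 2.54 * 2 = -0.6000.
Residual = -6.67 - -0.6000 = -6.0700.

-6.0700


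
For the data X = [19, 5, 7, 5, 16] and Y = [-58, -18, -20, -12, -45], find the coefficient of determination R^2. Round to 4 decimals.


After computing the OLS fit (b0=0.3151, b1=-2.9726):
SSres = 27.0685, SStot = 1575.2000.
R^2 = 1 - 27.0685/1575.2000 = 0.9828.

0.9828


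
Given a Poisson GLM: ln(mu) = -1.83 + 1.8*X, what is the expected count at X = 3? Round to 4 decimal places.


Compute eta = -1.83 + 1.8 * 3 = 3.5700.
Apply inverse link: mu = e^3.5700 = 35.5166.

35.5166


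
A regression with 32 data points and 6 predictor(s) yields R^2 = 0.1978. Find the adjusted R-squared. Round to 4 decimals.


Adjusted R^2 = 1 - (1 - R^2) * (n-1)/(n-p-1).
(1 - R^2) = 0.8022.
(n-1)/(n-p-1) = 31/25.
(1 - R^2) * (n-1) = 0.8022 * 31 = 24.8682.
Divide by (n-p-1): 24.8682 / 25 = 0.9947.
Adj R^2 = 1 - 0.9947 = 0.0053.

0.0053


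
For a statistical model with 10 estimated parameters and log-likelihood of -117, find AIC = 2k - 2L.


AIC = 2k - 2*loglik = 2(10) - 2(-117).
= 20 + 234 = 254.

254


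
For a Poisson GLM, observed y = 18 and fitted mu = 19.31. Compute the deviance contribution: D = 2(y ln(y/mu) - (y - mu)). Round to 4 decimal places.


First: ln(18/19.31) = -0.070251.
Then: 18 * -0.070251 = -1.264518.
y - mu = 18 - 19.31 = -1.31.
D = 2(-1.264518 - -1.31) = 0.090964, which rounds to 0.0910.

0.0910


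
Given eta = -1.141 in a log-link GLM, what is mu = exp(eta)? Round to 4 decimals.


Apply the inverse link:
mu = e^-1.141 = 0.3195.

0.3195


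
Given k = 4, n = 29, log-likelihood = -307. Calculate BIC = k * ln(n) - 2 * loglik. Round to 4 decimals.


k * ln(n) = 4 * ln(29) = 4 * 3.367296 = 13.469184.
-2 * loglik = -2 * (-307) = 614.
BIC = 13.469184 + 614 = 627.469184, which rounds to 627.4692.

627.4692


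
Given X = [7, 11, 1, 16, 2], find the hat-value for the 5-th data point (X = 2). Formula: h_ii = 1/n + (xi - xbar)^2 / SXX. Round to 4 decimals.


Mean of X: xbar = 7.4000.
SXX = 157.2000.
For X = 2: h = 1/5 + (2 - 7.4000)^2/157.2000 = 0.3855.

0.3855


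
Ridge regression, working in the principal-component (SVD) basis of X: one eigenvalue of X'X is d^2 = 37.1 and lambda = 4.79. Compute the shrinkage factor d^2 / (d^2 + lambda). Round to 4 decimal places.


d^2 + lambda = 37.1 + 4.79 = 41.8900.
Shrinkage factor = 37.1/41.8900 = 0.8857.

0.8857


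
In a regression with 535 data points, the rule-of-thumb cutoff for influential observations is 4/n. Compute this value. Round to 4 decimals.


Using the rule of thumb:
Threshold = 4 / 535 = 0.0075.

0.0075


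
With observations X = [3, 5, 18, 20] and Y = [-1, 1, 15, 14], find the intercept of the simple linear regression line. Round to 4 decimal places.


The slope is b1 = 0.9541.
Sample means are xbar = 11.5000 and ybar = 7.2500.
Intercept: b0 = 7.2500 - (0.9541)(11.5000) = -3.7227.

-3.7227


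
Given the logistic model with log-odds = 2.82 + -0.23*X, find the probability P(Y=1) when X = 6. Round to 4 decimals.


Linear predictor: z = 2.82 + -0.23 * 6 = 1.4400.
P = 1/(1 + exp(-1.4400)) = 1/(1 + 0.2369) = 0.8085.

0.8085


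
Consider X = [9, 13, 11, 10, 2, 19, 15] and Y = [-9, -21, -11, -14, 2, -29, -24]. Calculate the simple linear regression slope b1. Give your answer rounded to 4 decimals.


First compute the means: xbar = 11.2857, ybar = -15.1429.
Then S_xx = sum((xi - xbar)^2) = 169.4286.
S_xy = sum((xi - xbar)(yi - ybar)) = -325.7143.
b1 = S_xy / S_xx = -325.7143 / 169.4286 = -1.9224.

-1.9224


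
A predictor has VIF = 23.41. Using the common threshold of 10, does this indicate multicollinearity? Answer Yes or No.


Compare VIF = 23.41 to the threshold of 10.
23.41 >= 10, so the answer is Yes.

Yes


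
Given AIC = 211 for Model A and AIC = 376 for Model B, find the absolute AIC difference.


Absolute difference = |211 - 376| = 165.
The model with lower AIC (A) is preferred.

165


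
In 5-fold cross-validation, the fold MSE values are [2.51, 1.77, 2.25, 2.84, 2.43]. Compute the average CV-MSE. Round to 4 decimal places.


Total MSE across folds = 11.8000.
CV-MSE = 11.8000/5 = 2.3600.

2.3600


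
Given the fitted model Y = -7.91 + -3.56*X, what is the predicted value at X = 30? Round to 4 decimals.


Plug X = 30 into Y = -7.91 + -3.56*X:
Y = -7.91 + -106.8000 = -114.7100.

-114.7100


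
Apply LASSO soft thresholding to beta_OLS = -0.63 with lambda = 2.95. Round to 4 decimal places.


Check: |-0.63| = 0.63 vs lambda = 2.95.
Since |beta| <= lambda, the coefficient is set to 0.
Soft-thresholded coefficient = 0.0000.

0.0000


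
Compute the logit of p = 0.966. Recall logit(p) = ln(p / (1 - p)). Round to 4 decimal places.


1 - p = 0.034.
p/(1-p) = 28.4118.
logit = ln(28.4118) = 3.3468.

3.3468


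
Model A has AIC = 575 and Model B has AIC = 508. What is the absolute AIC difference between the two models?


Compute |575 - 508| = 67.
Model B has the smaller AIC.

67


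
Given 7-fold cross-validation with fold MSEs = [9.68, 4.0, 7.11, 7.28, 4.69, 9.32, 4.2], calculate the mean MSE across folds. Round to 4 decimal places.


Sum of fold MSEs = 46.2800.
Average = 46.2800 / 7 = 6.6114.

6.6114


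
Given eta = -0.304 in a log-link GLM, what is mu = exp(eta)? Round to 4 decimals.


Apply the inverse link:
mu = e^-0.304 = 0.7379.

0.7379


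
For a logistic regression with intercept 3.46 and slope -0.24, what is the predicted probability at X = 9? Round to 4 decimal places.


Linear predictor: z = 3.46 + -0.24 * 9 = 1.3000.
P = 1/(1 + exp(-1.3000)) = 1/(1 + 0.2725) = 0.7858.

0.7858


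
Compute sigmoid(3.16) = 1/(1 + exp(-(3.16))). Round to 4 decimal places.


exp(-3.1600) = 0.0424.
1 + exp(-z) = 1.0424.
sigmoid = 1/1.0424 = 0.9593.

0.9593


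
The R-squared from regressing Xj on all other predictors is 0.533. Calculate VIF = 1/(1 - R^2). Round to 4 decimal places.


VIF = 1 / (1 - 0.533).
= 1 / 0.467 = 2.1413.

2.1413


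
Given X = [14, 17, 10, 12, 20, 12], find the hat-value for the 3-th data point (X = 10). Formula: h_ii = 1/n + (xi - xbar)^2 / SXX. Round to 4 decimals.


Compute xbar = 14.1667 with n = 6 observations.
SXX = 68.8333.
Leverage = 1/6 + (10 - 14.1667)^2/68.8333 = 0.4189.

0.4189


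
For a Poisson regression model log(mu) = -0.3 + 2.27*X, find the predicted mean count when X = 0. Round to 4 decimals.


Linear predictor: eta = -0.3 + (2.27)(0) = -0.3000.
Expected count: mu = exp(-0.3000) = 0.7408.

0.7408


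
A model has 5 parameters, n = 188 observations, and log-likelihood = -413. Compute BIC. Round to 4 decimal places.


Compute k*ln(n) = 5*ln(188) = 5*5.236442 = 26.182210.
Then -2*loglik = 826.
BIC = 26.182210 + 826 = 852.182210, which rounds to 852.1822.

852.1822


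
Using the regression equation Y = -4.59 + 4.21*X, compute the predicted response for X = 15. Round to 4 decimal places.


Predicted value:
Y = -4.59 + (4.21)(15) = -4.59 + 63.1500 = 58.5600.

58.5600


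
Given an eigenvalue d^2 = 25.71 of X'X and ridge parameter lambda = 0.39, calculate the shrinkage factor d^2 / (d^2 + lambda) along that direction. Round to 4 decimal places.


Denominator = d^2 + lambda = 25.71 + 0.39 = 26.1000.
Shrinkage = 25.71 / 26.1000 = 0.9851.

0.9851


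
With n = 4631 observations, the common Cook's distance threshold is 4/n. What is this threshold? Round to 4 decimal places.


Cook's distance cutoff = 4/n = 4/4631.
= 0.0009.

0.0009


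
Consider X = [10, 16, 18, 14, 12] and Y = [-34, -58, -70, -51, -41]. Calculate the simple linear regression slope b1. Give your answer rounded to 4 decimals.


First compute the means: xbar = 14.0000, ybar = -50.8000.
Then S_xx = sum((xi - xbar)^2) = 40.0000.
S_xy = sum((xi - xbar)(yi - ybar)) = -178.0000.
b1 = S_xy / S_xx = -178.0000 / 40.0000 = -4.4500.

-4.4500


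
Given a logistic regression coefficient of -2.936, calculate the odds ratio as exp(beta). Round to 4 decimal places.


exp(-2.936) = 0.0531.
So the odds ratio is 0.0531.

0.0531


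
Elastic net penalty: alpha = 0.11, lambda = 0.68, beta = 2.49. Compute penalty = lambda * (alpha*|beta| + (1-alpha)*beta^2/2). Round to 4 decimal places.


L1 component = 0.11 * |2.49| = 0.2739.
L2 component = 0.89 * 2.49^2 / 2 = 2.7590.
Penalty = 0.68 * (0.2739 + 2.7590) = 0.68 * 3.0329 = 2.0624.

2.0624


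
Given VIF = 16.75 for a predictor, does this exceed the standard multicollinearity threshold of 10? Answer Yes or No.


The threshold is 10.
VIF = 16.75 is >= 10.
Multicollinearity indication: Yes.

Yes


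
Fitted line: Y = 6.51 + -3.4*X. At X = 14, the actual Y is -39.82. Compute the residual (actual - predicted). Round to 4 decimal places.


Fitted value at X = 14 is yhat = 6.51 + -3.4*14 = -41.0900.
Residual = -39.82 - -41.0900 = 1.2700.

1.2700


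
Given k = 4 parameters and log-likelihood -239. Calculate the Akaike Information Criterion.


AIC = 2k - 2*loglik = 2(4) - 2(-239).
= 8 + 478 = 486.

486


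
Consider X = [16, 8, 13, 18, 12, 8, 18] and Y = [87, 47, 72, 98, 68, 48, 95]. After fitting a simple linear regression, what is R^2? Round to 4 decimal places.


The fitted line is Y = 8.5131 + 4.8969*X.
SSres = 5.6932, SStot = 2629.7143.
R^2 = 1 - SSres/SStot = 0.9978.

0.9978


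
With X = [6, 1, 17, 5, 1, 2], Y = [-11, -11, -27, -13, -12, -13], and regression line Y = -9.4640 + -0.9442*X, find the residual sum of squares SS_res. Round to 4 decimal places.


Compute predicted values, then residuals = yi - yhat_i.
Residuals: [4.1292, -0.5918, -1.4846, 1.1850, -1.5918, -1.6476].
SSres = sum(residual^2) = 26.2572.

26.2572


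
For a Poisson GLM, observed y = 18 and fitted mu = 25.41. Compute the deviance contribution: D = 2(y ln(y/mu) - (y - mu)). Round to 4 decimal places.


Compute y*ln(y/mu) = 18*ln(18/25.41) = 18*-0.344771 = -6.205878.
y - mu = -7.41.
D = 2*(-6.205878 - (-7.41)) = 2.408244, which rounds to 2.4082.

2.4082


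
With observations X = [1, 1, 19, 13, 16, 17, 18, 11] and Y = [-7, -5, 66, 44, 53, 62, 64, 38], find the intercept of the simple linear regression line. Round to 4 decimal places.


Compute b1 = 4.0703 from the OLS formula.
With xbar = 12.0000 and ybar = 39.3750, the intercept is:
b0 = 39.3750 - 4.0703 * 12.0000 = -9.4682.

-9.4682


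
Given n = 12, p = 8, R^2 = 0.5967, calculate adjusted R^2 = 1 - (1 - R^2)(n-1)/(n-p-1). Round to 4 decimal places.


Using the formula:
(1 - 0.5967) = 0.4033.
Multiply by 11/3: 0.4033 * 11 = 4.4363, then 4.4363 / 3 = 1.4788.
Adj R^2 = 1 - 1.4788 = -0.4788.

-0.4788


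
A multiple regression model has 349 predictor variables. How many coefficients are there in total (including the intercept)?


Including the intercept, the model has 349 predictor coefficients + 1 intercept.
Total = 350.

350


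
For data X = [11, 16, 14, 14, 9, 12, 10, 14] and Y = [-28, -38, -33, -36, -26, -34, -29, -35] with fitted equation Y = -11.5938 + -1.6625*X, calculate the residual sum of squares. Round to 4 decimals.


For each point, residual = actual - predicted.
Residuals: [1.8813, 0.1938, 1.8688, -1.1312, 0.5563, -2.4562, -0.7812, -0.1312].
Sum of squared residuals = 15.3188.

15.3188


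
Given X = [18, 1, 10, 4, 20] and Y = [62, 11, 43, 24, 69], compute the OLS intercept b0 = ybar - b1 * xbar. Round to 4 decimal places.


The slope is b1 = 2.9284.
Sample means are xbar = 10.6000 and ybar = 41.8000.
Intercept: b0 = 41.8000 - (2.9284)(10.6000) = 10.7593.

10.7593


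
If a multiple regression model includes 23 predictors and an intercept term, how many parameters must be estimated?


Total coefficients = number of predictors + 1 (for the intercept).
= 23 + 1 = 24.

24


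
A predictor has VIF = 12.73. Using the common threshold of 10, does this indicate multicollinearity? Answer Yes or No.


Compare VIF = 12.73 to the threshold of 10.
12.73 >= 10, so the answer is Yes.

Yes


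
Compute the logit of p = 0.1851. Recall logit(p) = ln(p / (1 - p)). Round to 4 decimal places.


1 - p = 0.8149.
p/(1-p) = 0.2271.
logit = ln(0.2271) = -1.4822.

-1.4822
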